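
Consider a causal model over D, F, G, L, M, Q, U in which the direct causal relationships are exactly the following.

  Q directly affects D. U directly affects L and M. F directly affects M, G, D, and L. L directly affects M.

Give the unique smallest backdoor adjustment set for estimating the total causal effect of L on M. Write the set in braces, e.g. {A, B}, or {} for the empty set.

Variables eligible for adjustment (non-descendants of L, excluding L and M): {D, F, G, Q, U}.
Backdoor paths from L to M:
  P1: L <- F -> M
  P2: L <- U -> M
The empty set is not sufficient: P1 (L <- F -> M) has no collider blocking it and no conditioned non-collider, so it is open.
Try {F, U}:
  P1: blocked at fork node F ∈ conditioning set.
  P2: blocked at fork node U ∈ conditioning set.
{F, U} contains no descendant of L and blocks every backdoor path.
Every element of {F, U} is needed (dropping F leaves P1 open; dropping U leaves P2 open), so no proper subset is valid.
Among all size-2 subsets of the eligible variables, only {F, U} blocks every backdoor path, so it is the unique smallest valid adjustment set.

{F, U}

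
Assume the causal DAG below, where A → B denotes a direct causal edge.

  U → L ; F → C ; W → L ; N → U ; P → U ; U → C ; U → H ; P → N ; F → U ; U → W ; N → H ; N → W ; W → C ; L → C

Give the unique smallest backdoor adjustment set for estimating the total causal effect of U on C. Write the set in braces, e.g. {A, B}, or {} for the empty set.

Variables eligible for adjustment (non-descendants of U, excluding U and C): {F, N, P}.
Backdoor paths from U to C:
  P1: U <- P -> N -> W -> L -> C
  P2: U <- P -> N -> W -> C
  P3: U <- N -> W -> L -> C
  P4: U <- N -> W -> C
  P5: U <- F -> C
The empty set is not sufficient: P1 (U <- P -> N -> W -> L -> C) has no collider blocking it and no conditioned non-collider, so it is open.
Try {F, N}:
  P1: blocked at chain node N ∈ conditioning set.
  P2: blocked at chain node N ∈ conditioning set.
  P3: blocked at fork node N ∈ conditioning set.
  P4: blocked at fork node N ∈ conditioning set.
  P5: blocked at fork node F ∈ conditioning set.
{F, N} contains no descendant of U and blocks every backdoor path.
Every element of {F, N} is needed (dropping F leaves P5 open; dropping N leaves P1 open), so no proper subset is valid.
Among all size-2 subsets of the eligible variables, only {F, N} blocks every backdoor path, so it is the unique smallest valid adjustment set.

{F, N}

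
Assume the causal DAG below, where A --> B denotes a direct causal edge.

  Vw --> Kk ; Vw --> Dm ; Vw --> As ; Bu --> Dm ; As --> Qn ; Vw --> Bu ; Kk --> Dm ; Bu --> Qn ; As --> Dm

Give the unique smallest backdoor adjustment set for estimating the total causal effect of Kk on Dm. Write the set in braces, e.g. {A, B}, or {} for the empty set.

{Vw}

Variables eligible for adjustment (non-descendants of Kk, excluding Kk and Dm): {As, Bu, Qn, Vw}.
Backdoor paths from Kk to Dm:
  P1: Kk <- Vw -> As -> Dm
  P2: Kk <- Vw -> As -> Qn <- Bu -> Dm
  P3: Kk <- Vw -> Bu -> Dm
  P4: Kk <- Vw -> Bu -> Qn <- As -> Dm
  P5: Kk <- Vw -> Dm
The empty set is not sufficient: P1 (Kk <- Vw -> As -> Dm) has no collider blocking it and no conditioned non-collider, so it is open.
Try {Vw}:
  P1: blocked at fork node Vw ∈ conditioning set.
  P2: blocked at fork node Vw ∈ conditioning set.
  P3: blocked at fork node Vw ∈ conditioning set.
  P4: blocked at fork node Vw ∈ conditioning set.
  P5: blocked at fork node Vw ∈ conditioning set.
{Vw} contains no descendant of Kk and blocks every backdoor path.
No other singleton works — e.g. {As} leaves P3 open — so {Vw} is the unique smallest valid adjustment set.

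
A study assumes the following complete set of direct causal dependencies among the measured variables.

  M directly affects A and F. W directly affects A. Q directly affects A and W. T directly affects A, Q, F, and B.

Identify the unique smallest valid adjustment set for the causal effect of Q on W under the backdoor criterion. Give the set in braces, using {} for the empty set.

Variables eligible for adjustment (non-descendants of Q, excluding Q and W): {B, F, M, T}.
Backdoor paths from Q to W:
  P1: Q <- T -> F <- M -> A <- W
  P2: Q <- T -> A <- W
Each backdoor path contains an unconditioned collider, so every path is already blocked with the empty conditioning set:
  P1: blocked at collider F (neither it nor any descendant is in the conditioning set).
  P2: blocked at collider A (neither it nor any descendant is in the conditioning set).
The empty set is therefore the unique smallest valid set.

{}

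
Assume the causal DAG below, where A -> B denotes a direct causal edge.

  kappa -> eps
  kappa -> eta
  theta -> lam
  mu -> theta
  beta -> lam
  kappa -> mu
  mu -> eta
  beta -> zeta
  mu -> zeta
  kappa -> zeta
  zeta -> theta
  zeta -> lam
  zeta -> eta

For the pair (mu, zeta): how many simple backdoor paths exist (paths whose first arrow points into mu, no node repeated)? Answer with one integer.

A backdoor path from mu to zeta is any simple undirected path whose first edge points into mu (i.e. leaves mu via a parent).
Parents of mu: {kappa}.
Enumerating:
  P1: mu <- kappa -> zeta
  P2: mu <- kappa -> eta <- zeta
That exhausts the simple backdoor paths. Count: 2.

2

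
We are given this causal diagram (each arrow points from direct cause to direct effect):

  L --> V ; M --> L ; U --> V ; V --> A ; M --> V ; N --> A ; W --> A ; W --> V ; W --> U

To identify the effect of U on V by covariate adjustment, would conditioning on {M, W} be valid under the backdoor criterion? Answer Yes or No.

Yes

Backdoor paths from U to V (paths whose first edge points into U):
  P1: U <- W -> V
  P2: U <- W -> A <- V
Condition 1 (no descendant of U in the set): holds — descendants of U are {A, V}; none are in {M, W}.
Condition 2 (every backdoor path blocked by {M, W}):
  P1: blocked at fork node W ∈ conditioning set.
  P2: blocked at fork node W ∈ conditioning set.
{M, W} satisfies the backdoor criterion.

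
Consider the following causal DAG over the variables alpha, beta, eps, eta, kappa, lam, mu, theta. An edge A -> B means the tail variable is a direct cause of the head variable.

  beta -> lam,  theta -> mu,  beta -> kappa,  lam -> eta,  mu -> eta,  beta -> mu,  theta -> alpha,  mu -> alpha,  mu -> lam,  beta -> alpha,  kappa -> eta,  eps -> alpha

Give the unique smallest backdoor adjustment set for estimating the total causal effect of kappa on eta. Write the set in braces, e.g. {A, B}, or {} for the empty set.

{beta}

Variables eligible for adjustment (non-descendants of kappa, excluding kappa and eta): {alpha, beta, eps, lam, mu, theta}.
Backdoor paths from kappa to eta:
  P1: kappa <- beta -> mu -> lam -> eta
  P2: kappa <- beta -> mu -> eta
  P3: kappa <- beta -> alpha <- theta -> mu -> lam -> eta
  P4: kappa <- beta -> alpha <- theta -> mu -> eta
  P5: kappa <- beta -> alpha <- mu -> lam -> eta
  P6: kappa <- beta -> alpha <- mu -> eta
  P7: kappa <- beta -> lam <- mu -> eta
  P8: kappa <- beta -> lam -> eta
The empty set is not sufficient: P1 (kappa <- beta -> mu -> lam -> eta) has no collider blocking it and no conditioned non-collider, so it is open.
Try {beta}:
  P1: blocked at fork node beta ∈ conditioning set.
  P2: blocked at fork node beta ∈ conditioning set.
  P3: blocked at fork node beta ∈ conditioning set.
  P4: blocked at fork node beta ∈ conditioning set.
  P5: blocked at fork node beta ∈ conditioning set.
  P6: blocked at fork node beta ∈ conditioning set.
  P7: blocked at fork node beta ∈ conditioning set.
  P8: blocked at fork node beta ∈ conditioning set.
{beta} contains no descendant of kappa and blocks every backdoor path.
No other singleton works — e.g. {eps} leaves P1 open — so {beta} is the unique smallest valid adjustment set.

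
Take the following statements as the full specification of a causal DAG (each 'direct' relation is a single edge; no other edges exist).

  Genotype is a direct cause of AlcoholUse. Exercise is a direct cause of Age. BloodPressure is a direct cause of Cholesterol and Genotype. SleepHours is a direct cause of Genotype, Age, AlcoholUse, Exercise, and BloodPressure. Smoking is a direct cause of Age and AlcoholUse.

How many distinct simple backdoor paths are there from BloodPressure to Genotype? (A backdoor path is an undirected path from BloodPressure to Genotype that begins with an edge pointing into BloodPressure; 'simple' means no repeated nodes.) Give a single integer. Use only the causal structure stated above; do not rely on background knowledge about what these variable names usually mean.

A backdoor path from BloodPressure to Genotype is any simple undirected path whose first edge points into BloodPressure (i.e. leaves BloodPressure via a parent).
Parents of BloodPressure: {SleepHours}.
Enumerating:
  P1: BloodPressure <- SleepHours -> Exercise -> Age <- Smoking -> AlcoholUse <- Genotype
  P2: BloodPressure <- SleepHours -> Genotype
  P3: BloodPressure <- SleepHours -> Age <- Smoking -> AlcoholUse <- Genotype
  P4: BloodPressure <- SleepHours -> AlcoholUse <- Genotype
That exhausts the simple backdoor paths. Count: 4.

4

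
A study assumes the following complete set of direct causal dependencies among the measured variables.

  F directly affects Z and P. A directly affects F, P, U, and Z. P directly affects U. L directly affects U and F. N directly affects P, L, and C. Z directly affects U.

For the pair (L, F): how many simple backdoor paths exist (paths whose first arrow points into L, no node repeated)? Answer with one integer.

8

A backdoor path from L to F is any simple undirected path whose first edge points into L (i.e. leaves L via a parent).
Parents of L: {N}.
Enumerating:
  P1: L <- N -> P <- A -> F
  P2: L <- N -> P <- A -> Z <- F
  P3: L <- N -> P <- A -> U <- Z <- F
  P4: L <- N -> P <- F
  P5: L <- N -> P -> U <- A -> F
  P6: L <- N -> P -> U <- A -> Z <- F
  P7: L <- N -> P -> U <- Z <- A -> F
  P8: L <- N -> P -> U <- Z <- F
That exhausts the simple backdoor paths. Count: 8.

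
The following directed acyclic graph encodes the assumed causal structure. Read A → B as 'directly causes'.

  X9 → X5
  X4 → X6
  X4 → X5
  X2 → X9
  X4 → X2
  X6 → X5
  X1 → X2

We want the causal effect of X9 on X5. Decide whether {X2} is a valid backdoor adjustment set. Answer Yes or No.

Backdoor paths from X9 to X5 (paths whose first edge points into X9):
  P1: X9 <- X2 <- X4 -> X6 -> X5
  P2: X9 <- X2 <- X4 -> X5
Condition 1 (no descendant of X9 in the set): holds — descendants of X9 are {X5}; none are in {X2}.
Condition 2 (every backdoor path blocked by {X2}):
  P1: blocked at chain node X2 ∈ conditioning set.
  P2: blocked at chain node X2 ∈ conditioning set.
{X2} satisfies the backdoor criterion.

Yes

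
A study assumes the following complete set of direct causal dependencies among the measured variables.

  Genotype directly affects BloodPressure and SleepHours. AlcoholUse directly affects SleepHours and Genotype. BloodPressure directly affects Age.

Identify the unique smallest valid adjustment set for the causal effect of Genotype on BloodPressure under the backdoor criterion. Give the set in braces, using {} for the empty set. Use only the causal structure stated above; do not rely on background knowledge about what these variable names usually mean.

Variables eligible for adjustment (non-descendants of Genotype, excluding Genotype and BloodPressure): {AlcoholUse}.
Backdoor paths from Genotype to BloodPressure:
  (none)
With no backdoor paths the empty set already satisfies the criterion, and it is trivially minimal.

{}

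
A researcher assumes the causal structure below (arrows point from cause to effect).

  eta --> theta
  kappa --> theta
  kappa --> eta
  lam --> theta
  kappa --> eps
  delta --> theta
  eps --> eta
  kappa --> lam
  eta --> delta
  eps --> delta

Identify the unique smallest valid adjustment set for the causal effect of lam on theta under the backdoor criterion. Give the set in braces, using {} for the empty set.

{kappa}

Variables eligible for adjustment (non-descendants of lam, excluding lam and theta): {delta, eps, eta, kappa}.
Backdoor paths from lam to theta:
  P1: lam <- kappa -> eps -> eta -> delta -> theta
  P2: lam <- kappa -> eps -> eta -> theta
  P3: lam <- kappa -> eps -> delta <- eta -> theta
  P4: lam <- kappa -> eps -> delta -> theta
  P5: lam <- kappa -> eta <- eps -> delta -> theta
  P6: lam <- kappa -> eta -> delta -> theta
  P7: lam <- kappa -> eta -> theta
  P8: lam <- kappa -> theta
The empty set is not sufficient: P1 (lam <- kappa -> eps -> eta -> delta -> theta) has no collider blocking it and no conditioned non-collider, so it is open.
Try {kappa}:
  P1: blocked at fork node kappa ∈ conditioning set.
  P2: blocked at fork node kappa ∈ conditioning set.
  P3: blocked at fork node kappa ∈ conditioning set.
  P4: blocked at fork node kappa ∈ conditioning set.
  P5: blocked at fork node kappa ∈ conditioning set.
  P6: blocked at fork node kappa ∈ conditioning set.
  P7: blocked at fork node kappa ∈ conditioning set.
  P8: blocked at fork node kappa ∈ conditioning set.
{kappa} contains no descendant of lam and blocks every backdoor path.
No other singleton works — e.g. {eps} leaves P6 open — so {kappa} is the unique smallest valid adjustment set.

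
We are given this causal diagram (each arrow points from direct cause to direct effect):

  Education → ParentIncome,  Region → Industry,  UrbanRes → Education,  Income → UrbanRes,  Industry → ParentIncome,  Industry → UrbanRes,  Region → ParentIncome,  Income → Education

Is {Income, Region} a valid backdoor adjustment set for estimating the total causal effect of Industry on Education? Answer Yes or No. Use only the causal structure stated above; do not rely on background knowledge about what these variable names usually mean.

Backdoor paths from Industry to Education (paths whose first edge points into Industry):
  P1: Industry <- Region -> ParentIncome <- Education
Condition 1 (no descendant of Industry in the set): holds — descendants of Industry are {Education, ParentIncome, UrbanRes}; none are in {Income, Region}.
Condition 2 (every backdoor path blocked by {Income, Region}):
  P1: blocked at fork node Region ∈ conditioning set.
{Income, Region} satisfies the backdoor criterion.

Yes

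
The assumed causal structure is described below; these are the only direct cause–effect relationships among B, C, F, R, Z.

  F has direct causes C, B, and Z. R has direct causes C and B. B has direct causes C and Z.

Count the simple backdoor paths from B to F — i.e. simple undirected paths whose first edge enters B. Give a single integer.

2

A backdoor path from B to F is any simple undirected path whose first edge points into B (i.e. leaves B via a parent).
Parents of B: {C, Z}.
Enumerating:
  P1: B <- C -> F
  P2: B <- Z -> F
That exhausts the simple backdoor paths. Count: 2.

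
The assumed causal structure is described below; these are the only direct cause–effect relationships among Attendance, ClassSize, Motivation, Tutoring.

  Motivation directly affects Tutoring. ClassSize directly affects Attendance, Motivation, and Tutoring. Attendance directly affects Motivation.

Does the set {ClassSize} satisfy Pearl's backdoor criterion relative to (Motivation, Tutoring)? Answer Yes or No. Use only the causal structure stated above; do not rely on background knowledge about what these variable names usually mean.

Yes

Backdoor paths from Motivation to Tutoring (paths whose first edge points into Motivation):
  P1: Motivation <- ClassSize -> Tutoring
  P2: Motivation <- Attendance <- ClassSize -> Tutoring
Condition 1 (no descendant of Motivation in the set): holds — descendants of Motivation are {Tutoring}; none are in {ClassSize}.
Condition 2 (every backdoor path blocked by {ClassSize}):
  P1: blocked at fork node ClassSize ∈ conditioning set.
  P2: blocked at fork node ClassSize ∈ conditioning set.
{ClassSize} satisfies the backdoor criterion.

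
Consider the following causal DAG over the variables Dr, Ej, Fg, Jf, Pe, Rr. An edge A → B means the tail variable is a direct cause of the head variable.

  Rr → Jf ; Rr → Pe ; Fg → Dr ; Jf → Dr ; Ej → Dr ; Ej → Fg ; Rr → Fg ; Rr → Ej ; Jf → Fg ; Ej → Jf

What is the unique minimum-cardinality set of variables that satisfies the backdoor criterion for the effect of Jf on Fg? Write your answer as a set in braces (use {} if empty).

{Ej, Rr}

Variables eligible for adjustment (non-descendants of Jf, excluding Jf and Fg): {Ej, Pe, Rr}.
Backdoor paths from Jf to Fg:
  P1: Jf <- Rr -> Ej -> Fg
  P2: Jf <- Rr -> Ej -> Dr <- Fg
  P3: Jf <- Rr -> Fg
  P4: Jf <- Ej <- Rr -> Fg
  P5: Jf <- Ej -> Fg
  P6: Jf <- Ej -> Dr <- Fg
The empty set is not sufficient: P1 (Jf <- Rr -> Ej -> Fg) has no collider blocking it and no conditioned non-collider, so it is open.
Try {Ej, Rr}:
  P1: blocked at fork node Rr ∈ conditioning set.
  P2: blocked at fork node Rr ∈ conditioning set.
  P3: blocked at fork node Rr ∈ conditioning set.
  P4: blocked at chain node Ej ∈ conditioning set.
  P5: blocked at fork node Ej ∈ conditioning set.
  P6: blocked at fork node Ej ∈ conditioning set.
{Ej, Rr} contains no descendant of Jf and blocks every backdoor path.
Every element of {Ej, Rr} is needed (dropping Ej leaves P5 open; dropping Rr leaves P3 open), so no proper subset is valid.
Among all size-2 subsets of the eligible variables, only {Ej, Rr} blocks every backdoor path, so it is the unique smallest valid adjustment set.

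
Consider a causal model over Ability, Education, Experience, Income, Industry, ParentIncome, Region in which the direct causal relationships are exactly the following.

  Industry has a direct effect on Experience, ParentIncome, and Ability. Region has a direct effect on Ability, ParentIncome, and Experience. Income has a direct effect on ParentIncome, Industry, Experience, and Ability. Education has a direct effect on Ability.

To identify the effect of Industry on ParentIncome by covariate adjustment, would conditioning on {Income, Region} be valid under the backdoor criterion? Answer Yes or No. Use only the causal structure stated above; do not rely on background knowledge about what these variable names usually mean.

Backdoor paths from Industry to ParentIncome (paths whose first edge points into Industry):
  P1: Industry <- Income -> Experience <- Region -> ParentIncome
  P2: Industry <- Income -> Ability <- Region -> ParentIncome
  P3: Industry <- Income -> ParentIncome
Condition 1 (no descendant of Industry in the set): holds — descendants of Industry are {Ability, Experience, ParentIncome}; none are in {Income, Region}.
Condition 2 (every backdoor path blocked by {Income, Region}):
  P1: blocked at fork node Income ∈ conditioning set.
  P2: blocked at fork node Income ∈ conditioning set.
  P3: blocked at fork node Income ∈ conditioning set.
{Income, Region} satisfies the backdoor criterion.

Yes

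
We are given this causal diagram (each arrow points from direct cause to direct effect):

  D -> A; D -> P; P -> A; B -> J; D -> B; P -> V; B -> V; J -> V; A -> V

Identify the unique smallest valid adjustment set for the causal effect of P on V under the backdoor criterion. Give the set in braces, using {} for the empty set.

Variables eligible for adjustment (non-descendants of P, excluding P and V): {B, D, J}.
Backdoor paths from P to V:
  P1: P <- D -> B -> J -> V
  P2: P <- D -> B -> V
  P3: P <- D -> A -> V
The empty set is not sufficient: P1 (P <- D -> B -> J -> V) has no collider blocking it and no conditioned non-collider, so it is open.
Try {D}:
  P1: blocked at fork node D ∈ conditioning set.
  P2: blocked at fork node D ∈ conditioning set.
  P3: blocked at fork node D ∈ conditioning set.
{D} contains no descendant of P and blocks every backdoor path.
No other singleton works — e.g. {B} leaves P3 open — so {D} is the unique smallest valid adjustment set.

{D}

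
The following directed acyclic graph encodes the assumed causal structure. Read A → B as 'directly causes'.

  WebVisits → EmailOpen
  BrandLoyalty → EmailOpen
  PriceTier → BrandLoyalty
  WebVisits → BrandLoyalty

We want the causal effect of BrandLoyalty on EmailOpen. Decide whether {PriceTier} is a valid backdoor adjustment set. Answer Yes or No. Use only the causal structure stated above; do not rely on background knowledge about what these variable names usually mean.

No

Backdoor paths from BrandLoyalty to EmailOpen (paths whose first edge points into BrandLoyalty):
  P1: BrandLoyalty <- WebVisits -> EmailOpen
Condition 1 (no descendant of BrandLoyalty in the set): holds — descendants of BrandLoyalty are {EmailOpen}; none are in {PriceTier}.
Condition 2 (every backdoor path blocked by {PriceTier}):
  P1: open — no interior node is in the conditioning set.
{PriceTier} does not satisfy the backdoor criterion.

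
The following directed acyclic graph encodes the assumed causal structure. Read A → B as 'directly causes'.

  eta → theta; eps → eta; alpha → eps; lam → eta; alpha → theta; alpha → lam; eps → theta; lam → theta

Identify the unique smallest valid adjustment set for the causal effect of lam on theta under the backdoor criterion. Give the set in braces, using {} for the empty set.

{alpha}

Variables eligible for adjustment (non-descendants of lam, excluding lam and theta): {alpha, eps}.
Backdoor paths from lam to theta:
  P1: lam <- alpha -> eps -> eta -> theta
  P2: lam <- alpha -> eps -> theta
  P3: lam <- alpha -> theta
The empty set is not sufficient: P1 (lam <- alpha -> eps -> eta -> theta) has no collider blocking it and no conditioned non-collider, so it is open.
Try {alpha}:
  P1: blocked at fork node alpha ∈ conditioning set.
  P2: blocked at fork node alpha ∈ conditioning set.
  P3: blocked at fork node alpha ∈ conditioning set.
{alpha} contains no descendant of lam and blocks every backdoor path.
No other singleton works — e.g. {eps} leaves P3 open — so {alpha} is the unique smallest valid adjustment set.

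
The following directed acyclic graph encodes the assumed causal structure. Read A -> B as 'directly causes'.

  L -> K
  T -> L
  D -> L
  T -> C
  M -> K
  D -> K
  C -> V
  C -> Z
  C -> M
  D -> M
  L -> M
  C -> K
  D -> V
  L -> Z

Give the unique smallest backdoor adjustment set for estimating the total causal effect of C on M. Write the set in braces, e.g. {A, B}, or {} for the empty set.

Variables eligible for adjustment (non-descendants of C, excluding C and M): {D, L, T}.
Backdoor paths from C to M:
  P1: C <- T -> L <- D -> M
  P2: C <- T -> L <- D -> K <- M
  P3: C <- T -> L -> M
  P4: C <- T -> L -> K <- D -> M
  P5: C <- T -> L -> K <- M
The empty set is not sufficient: P3 (C <- T -> L -> M) has no collider blocking it and no conditioned non-collider, so it is open.
Try {T}:
  P1: blocked at fork node T ∈ conditioning set.
  P2: blocked at fork node T ∈ conditioning set.
  P3: blocked at fork node T ∈ conditioning set.
  P4: blocked at fork node T ∈ conditioning set.
  P5: blocked at fork node T ∈ conditioning set.
{T} contains no descendant of C and blocks every backdoor path.
No other singleton works — e.g. {D} leaves P3 open — so {T} is the unique smallest valid adjustment set.

{T}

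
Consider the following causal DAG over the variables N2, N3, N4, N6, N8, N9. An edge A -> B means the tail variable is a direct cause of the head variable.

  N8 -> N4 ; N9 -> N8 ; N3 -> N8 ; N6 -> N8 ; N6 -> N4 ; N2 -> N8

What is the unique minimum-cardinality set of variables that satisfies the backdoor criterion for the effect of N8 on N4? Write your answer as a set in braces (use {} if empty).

Variables eligible for adjustment (non-descendants of N8, excluding N8 and N4): {N2, N3, N6, N9}.
Backdoor paths from N8 to N4:
  P1: N8 <- N6 -> N4
The empty set is not sufficient: P1 (N8 <- N6 -> N4) has no collider blocking it and no conditioned non-collider, so it is open.
Try {N6}:
  P1: blocked at fork node N6 ∈ conditioning set.
{N6} contains no descendant of N8 and blocks every backdoor path.
No other singleton works — e.g. {N9} leaves P1 open — so {N6} is the unique smallest valid adjustment set.

{N6}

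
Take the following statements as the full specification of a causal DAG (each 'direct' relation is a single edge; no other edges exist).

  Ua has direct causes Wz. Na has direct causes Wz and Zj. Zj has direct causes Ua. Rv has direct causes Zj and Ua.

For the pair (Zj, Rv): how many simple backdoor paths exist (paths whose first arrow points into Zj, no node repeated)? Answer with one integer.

1

A backdoor path from Zj to Rv is any simple undirected path whose first edge points into Zj (i.e. leaves Zj via a parent).
Parents of Zj: {Ua}.
Enumerating:
  P1: Zj <- Ua -> Rv
That exhausts the simple backdoor paths. Count: 1.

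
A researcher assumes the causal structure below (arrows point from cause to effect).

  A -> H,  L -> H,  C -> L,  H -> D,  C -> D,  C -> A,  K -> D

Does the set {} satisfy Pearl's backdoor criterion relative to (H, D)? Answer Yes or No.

No

Backdoor paths from H to D (paths whose first edge points into H):
  P1: H <- L <- C -> D
  P2: H <- A <- C -> D
Condition 1 (no descendant of H in the set): holds — descendants of H are {D}; none are in {}.
Condition 2 (every backdoor path blocked by {}):
  P1: open — no interior node is in the conditioning set.
  P2: open — no interior node is in the conditioning set.
{} does not satisfy the backdoor criterion.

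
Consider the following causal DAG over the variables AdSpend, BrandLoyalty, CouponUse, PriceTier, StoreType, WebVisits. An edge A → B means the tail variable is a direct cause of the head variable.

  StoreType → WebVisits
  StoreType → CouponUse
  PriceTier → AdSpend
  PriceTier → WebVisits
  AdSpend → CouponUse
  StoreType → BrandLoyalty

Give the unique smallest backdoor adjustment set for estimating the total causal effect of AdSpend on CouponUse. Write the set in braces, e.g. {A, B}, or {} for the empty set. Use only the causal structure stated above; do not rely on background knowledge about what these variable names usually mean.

Variables eligible for adjustment (non-descendants of AdSpend, excluding AdSpend and CouponUse): {BrandLoyalty, PriceTier, StoreType, WebVisits}.
Backdoor paths from AdSpend to CouponUse:
  P1: AdSpend <- PriceTier -> WebVisits <- StoreType -> CouponUse
Each backdoor path contains an unconditioned collider, so every path is already blocked with the empty conditioning set:
  P1: blocked at collider WebVisits (neither it nor any descendant is in the conditioning set).
The empty set is therefore the unique smallest valid set.

{}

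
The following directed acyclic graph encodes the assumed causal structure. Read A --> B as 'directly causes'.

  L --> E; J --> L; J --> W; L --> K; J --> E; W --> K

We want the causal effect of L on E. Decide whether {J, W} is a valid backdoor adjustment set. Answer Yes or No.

Backdoor paths from L to E (paths whose first edge points into L):
  P1: L <- J -> E
Condition 1 (no descendant of L in the set): holds — descendants of L are {E, K}; none are in {J, W}.
Condition 2 (every backdoor path blocked by {J, W}):
  P1: blocked at fork node J ∈ conditioning set.
{J, W} satisfies the backdoor criterion.

Yes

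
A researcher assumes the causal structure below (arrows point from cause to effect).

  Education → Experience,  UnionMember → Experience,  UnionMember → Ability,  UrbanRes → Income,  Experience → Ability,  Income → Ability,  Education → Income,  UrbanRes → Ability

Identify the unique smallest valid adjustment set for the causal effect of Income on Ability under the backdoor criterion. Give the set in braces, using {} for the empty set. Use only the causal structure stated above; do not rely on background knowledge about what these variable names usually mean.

{Education, UrbanRes}

Variables eligible for adjustment (non-descendants of Income, excluding Income and Ability): {Education, Experience, UnionMember, UrbanRes}.
Backdoor paths from Income to Ability:
  P1: Income <- UrbanRes -> Ability
  P2: Income <- Education -> Experience <- UnionMember -> Ability
  P3: Income <- Education -> Experience -> Ability
The empty set is not sufficient: P1 (Income <- UrbanRes -> Ability) has no collider blocking it and no conditioned non-collider, so it is open.
Try {Education, UrbanRes}:
  P1: blocked at fork node UrbanRes ∈ conditioning set.
  P2: blocked at fork node Education ∈ conditioning set.
  P3: blocked at fork node Education ∈ conditioning set.
{Education, UrbanRes} contains no descendant of Income and blocks every backdoor path.
Every element of {Education, UrbanRes} is needed (dropping Education leaves P3 open; dropping UrbanRes leaves P1 open), so no proper subset is valid.
Among all size-2 subsets of the eligible variables, only {Education, UrbanRes} blocks every backdoor path, so it is the unique smallest valid adjustment set.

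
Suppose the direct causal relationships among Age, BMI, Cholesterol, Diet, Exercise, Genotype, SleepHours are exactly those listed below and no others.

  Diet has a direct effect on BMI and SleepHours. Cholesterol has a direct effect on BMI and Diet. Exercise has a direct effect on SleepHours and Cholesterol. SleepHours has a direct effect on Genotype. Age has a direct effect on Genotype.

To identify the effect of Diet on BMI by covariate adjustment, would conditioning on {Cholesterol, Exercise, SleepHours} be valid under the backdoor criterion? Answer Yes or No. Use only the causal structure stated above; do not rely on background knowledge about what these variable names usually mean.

No

Backdoor paths from Diet to BMI (paths whose first edge points into Diet):
  P1: Diet <- Cholesterol -> BMI
Condition 1 (no descendant of Diet in the set): FAILS — SleepHours is a descendant of Diet.
Condition 2 (every backdoor path blocked by {Cholesterol, Exercise, SleepHours}):
  P1: blocked at fork node Cholesterol ∈ conditioning set.
{Cholesterol, Exercise, SleepHours} does not satisfy the backdoor criterion.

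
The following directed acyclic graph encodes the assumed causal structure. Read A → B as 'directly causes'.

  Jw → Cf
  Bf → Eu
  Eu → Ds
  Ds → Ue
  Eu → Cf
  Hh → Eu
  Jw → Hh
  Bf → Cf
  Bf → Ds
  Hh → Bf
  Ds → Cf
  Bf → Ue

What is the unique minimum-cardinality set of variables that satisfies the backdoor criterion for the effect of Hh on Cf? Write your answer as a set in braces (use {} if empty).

{Jw}

Variables eligible for adjustment (non-descendants of Hh, excluding Hh and Cf): {Jw}.
Backdoor paths from Hh to Cf:
  P1: Hh <- Jw -> Cf
The empty set is not sufficient: P1 (Hh <- Jw -> Cf) has no collider blocking it and no conditioned non-collider, so it is open.
Try {Jw}:
  P1: blocked at fork node Jw ∈ conditioning set.
{Jw} contains no descendant of Hh and blocks every backdoor path.
{Jw} is the unique smallest valid adjustment set.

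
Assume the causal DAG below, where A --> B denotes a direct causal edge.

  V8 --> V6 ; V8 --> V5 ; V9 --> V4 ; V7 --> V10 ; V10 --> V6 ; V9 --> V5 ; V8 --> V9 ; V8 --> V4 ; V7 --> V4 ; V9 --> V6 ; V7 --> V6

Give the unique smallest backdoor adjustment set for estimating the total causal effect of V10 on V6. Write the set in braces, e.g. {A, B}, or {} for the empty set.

Variables eligible for adjustment (non-descendants of V10, excluding V10 and V6): {V4, V5, V7, V8, V9}.
Backdoor paths from V10 to V6:
  P1: V10 <- V7 -> V6
  P2: V10 <- V7 -> V4 <- V8 -> V9 -> V6
  P3: V10 <- V7 -> V4 <- V8 -> V5 <- V9 -> V6
  P4: V10 <- V7 -> V4 <- V8 -> V6
  P5: V10 <- V7 -> V4 <- V9 <- V8 -> V6
  P6: V10 <- V7 -> V4 <- V9 -> V5 <- V8 -> V6
  P7: V10 <- V7 -> V4 <- V9 -> V6
The empty set is not sufficient: P1 (V10 <- V7 -> V6) has no collider blocking it and no conditioned non-collider, so it is open.
Try {V7}:
  P1: blocked at fork node V7 ∈ conditioning set.
  P2: blocked at fork node V7 ∈ conditioning set.
  P3: blocked at fork node V7 ∈ conditioning set.
  P4: blocked at fork node V7 ∈ conditioning set.
  P5: blocked at fork node V7 ∈ conditioning set.
  P6: blocked at fork node V7 ∈ conditioning set.
  P7: blocked at fork node V7 ∈ conditioning set.
{V7} contains no descendant of V10 and blocks every backdoor path.
No other singleton works — e.g. {V8} leaves P1 open — so {V7} is the unique smallest valid adjustment set.

{V7}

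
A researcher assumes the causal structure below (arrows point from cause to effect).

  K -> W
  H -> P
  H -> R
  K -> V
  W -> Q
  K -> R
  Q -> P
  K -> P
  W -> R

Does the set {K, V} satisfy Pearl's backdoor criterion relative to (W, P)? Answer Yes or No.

Yes

Backdoor paths from W to P (paths whose first edge points into W):
  P1: W <- K -> P
  P2: W <- K -> R <- H -> P
Condition 1 (no descendant of W in the set): holds — descendants of W are {P, Q, R}; none are in {K, V}.
Condition 2 (every backdoor path blocked by {K, V}):
  P1: blocked at fork node K ∈ conditioning set.
  P2: blocked at fork node K ∈ conditioning set.
{K, V} satisfies the backdoor criterion.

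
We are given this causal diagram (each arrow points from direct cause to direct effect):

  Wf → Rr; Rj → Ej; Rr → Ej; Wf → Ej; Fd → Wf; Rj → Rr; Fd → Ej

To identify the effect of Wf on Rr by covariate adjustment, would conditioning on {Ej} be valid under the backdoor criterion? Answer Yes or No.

No

Backdoor paths from Wf to Rr (paths whose first edge points into Wf):
  P1: Wf <- Fd -> Ej <- Rj -> Rr
  P2: Wf <- Fd -> Ej <- Rr
Condition 1 (no descendant of Wf in the set): FAILS — Ej is a descendant of Wf.
Condition 2 (every backdoor path blocked by {Ej}):
  P1: open — collider(s) Ej are conditioned on (or have a conditioned descendant) and no non-collider on the path is in the set.
  P2: open — collider(s) Ej are conditioned on (or have a conditioned descendant) and no non-collider on the path is in the set.
{Ej} does not satisfy the backdoor criterion.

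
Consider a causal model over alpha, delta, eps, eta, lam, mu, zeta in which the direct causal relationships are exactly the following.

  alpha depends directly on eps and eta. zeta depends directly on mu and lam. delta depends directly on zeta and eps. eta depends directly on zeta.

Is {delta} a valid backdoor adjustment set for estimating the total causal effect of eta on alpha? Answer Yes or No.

Backdoor paths from eta to alpha (paths whose first edge points into eta):
  P1: eta <- zeta -> delta <- eps -> alpha
Condition 1 (no descendant of eta in the set): holds — descendants of eta are {alpha}; none are in {delta}.
Condition 2 (every backdoor path blocked by {delta}):
  P1: open — collider(s) delta are conditioned on (or have a conditioned descendant) and no non-collider on the path is in the set.
{delta} does not satisfy the backdoor criterion.

No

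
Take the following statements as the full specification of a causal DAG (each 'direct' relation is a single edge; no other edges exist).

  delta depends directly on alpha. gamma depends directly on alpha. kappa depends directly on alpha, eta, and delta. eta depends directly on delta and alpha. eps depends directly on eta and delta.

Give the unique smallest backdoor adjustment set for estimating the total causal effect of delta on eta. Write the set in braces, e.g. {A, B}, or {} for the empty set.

Variables eligible for adjustment (non-descendants of delta, excluding delta and eta): {alpha, gamma}.
Backdoor paths from delta to eta:
  P1: delta <- alpha -> eta
  P2: delta <- alpha -> kappa <- eta
The empty set is not sufficient: P1 (delta <- alpha -> eta) has no collider blocking it and no conditioned non-collider, so it is open.
Try {alpha}:
  P1: blocked at fork node alpha ∈ conditioning set.
  P2: blocked at fork node alpha ∈ conditioning set.
{alpha} contains no descendant of delta and blocks every backdoor path.
No other singleton works — e.g. {gamma} leaves P1 open — so {alpha} is the unique smallest valid adjustment set.

{alpha}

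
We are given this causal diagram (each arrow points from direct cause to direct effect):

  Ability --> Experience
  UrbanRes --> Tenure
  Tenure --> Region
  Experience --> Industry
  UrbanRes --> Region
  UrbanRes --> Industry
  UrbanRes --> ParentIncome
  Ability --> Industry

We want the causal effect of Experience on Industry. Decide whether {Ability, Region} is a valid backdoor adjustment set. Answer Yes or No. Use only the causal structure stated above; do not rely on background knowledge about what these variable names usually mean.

Backdoor paths from Experience to Industry (paths whose first edge points into Experience):
  P1: Experience <- Ability -> Industry
Condition 1 (no descendant of Experience in the set): holds — descendants of Experience are {Industry}; none are in {Ability, Region}.
Condition 2 (every backdoor path blocked by {Ability, Region}):
  P1: blocked at fork node Ability ∈ conditioning set.
{Ability, Region} satisfies the backdoor criterion.

Yes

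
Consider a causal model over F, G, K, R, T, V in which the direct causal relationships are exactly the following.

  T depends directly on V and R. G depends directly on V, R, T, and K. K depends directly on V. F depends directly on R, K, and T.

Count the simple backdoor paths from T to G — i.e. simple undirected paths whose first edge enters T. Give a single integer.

6

A backdoor path from T to G is any simple undirected path whose first edge points into T (i.e. leaves T via a parent).
Parents of T: {R, V}.
Enumerating:
  P1: T <- R -> F <- K <- V -> G
  P2: T <- R -> F <- K -> G
  P3: T <- R -> G
  P4: T <- V -> K -> F <- R -> G
  P5: T <- V -> K -> G
  P6: T <- V -> G
That exhausts the simple backdoor paths. Count: 6.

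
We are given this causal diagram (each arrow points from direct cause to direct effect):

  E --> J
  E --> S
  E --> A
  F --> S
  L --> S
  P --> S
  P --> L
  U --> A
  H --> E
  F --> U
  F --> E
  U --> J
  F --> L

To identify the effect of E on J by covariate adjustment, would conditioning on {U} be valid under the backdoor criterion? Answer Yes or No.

Yes

Backdoor paths from E to J (paths whose first edge points into E):
  P1: E <- F -> U -> J
Condition 1 (no descendant of E in the set): holds — descendants of E are {A, J, S}; none are in {U}.
Condition 2 (every backdoor path blocked by {U}):
  P1: blocked at chain node U ∈ conditioning set.
{U} satisfies the backdoor criterion.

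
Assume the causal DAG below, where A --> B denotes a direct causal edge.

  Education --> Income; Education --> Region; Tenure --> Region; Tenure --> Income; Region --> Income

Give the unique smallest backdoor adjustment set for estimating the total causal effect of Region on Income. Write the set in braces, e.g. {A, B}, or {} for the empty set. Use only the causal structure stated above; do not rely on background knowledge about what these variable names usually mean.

Variables eligible for adjustment (non-descendants of Region, excluding Region and Income): {Education, Tenure}.
Backdoor paths from Region to Income:
  P1: Region <- Tenure -> Income
  P2: Region <- Education -> Income
The empty set is not sufficient: P1 (Region <- Tenure -> Income) has no collider blocking it and no conditioned non-collider, so it is open.
Try {Education, Tenure}:
  P1: blocked at fork node Tenure ∈ conditioning set.
  P2: blocked at fork node Education ∈ conditioning set.
{Education, Tenure} contains no descendant of Region and blocks every backdoor path.
Every element of {Education, Tenure} is needed (dropping Education leaves P2 open; dropping Tenure leaves P1 open), so no proper subset is valid.
Among all size-2 subsets of the eligible variables, only {Education, Tenure} blocks every backdoor path, so it is the unique smallest valid adjustment set.

{Education, Tenure}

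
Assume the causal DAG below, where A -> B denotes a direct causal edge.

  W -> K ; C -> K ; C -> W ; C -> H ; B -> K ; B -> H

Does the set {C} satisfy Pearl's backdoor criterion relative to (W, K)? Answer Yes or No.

Backdoor paths from W to K (paths whose first edge points into W):
  P1: W <- C -> H <- B -> K
  P2: W <- C -> K
Condition 1 (no descendant of W in the set): holds — descendants of W are {K}; none are in {C}.
Condition 2 (every backdoor path blocked by {C}):
  P1: blocked at fork node C ∈ conditioning set.
  P2: blocked at fork node C ∈ conditioning set.
{C} satisfies the backdoor criterion.

Yes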